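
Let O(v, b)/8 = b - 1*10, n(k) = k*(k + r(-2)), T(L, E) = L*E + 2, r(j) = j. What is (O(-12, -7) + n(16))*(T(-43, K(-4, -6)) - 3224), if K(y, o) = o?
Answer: -260832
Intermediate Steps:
T(L, E) = 2 + E*L (T(L, E) = E*L + 2 = 2 + E*L)
n(k) = k*(-2 + k) (n(k) = k*(k - 2) = k*(-2 + k))
O(v, b) = -80 + 8*b (O(v, b) = 8*(b - 1*10) = 8*(b - 10) = 8*(-10 + b) = -80 + 8*b)
(O(-12, -7) + n(16))*(T(-43, K(-4, -6)) - 3224) = ((-80 + 8*(-7)) + 16*(-2 + 16))*((2 - 6*(-43)) - 3224) = ((-80 - 56) + 16*14)*((2 + 258) - 3224) = (-136 + 224)*(260 - 3224) = 88*(-2964) = -260832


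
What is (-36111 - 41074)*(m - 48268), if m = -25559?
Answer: 5698336995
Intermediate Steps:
(-36111 - 41074)*(m - 48268) = (-36111 - 41074)*(-25559 - 48268) = -77185*(-73827) = 5698336995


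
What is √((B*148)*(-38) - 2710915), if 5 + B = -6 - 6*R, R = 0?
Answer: 3*I*√294339 ≈ 1627.6*I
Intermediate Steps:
B = -11 (B = -5 + (-6 - 6*0) = -5 + (-6 + 0) = -5 - 6 = -11)
√((B*148)*(-38) - 2710915) = √(-11*148*(-38) - 2710915) = √(-1628*(-38) - 2710915) = √(61864 - 2710915) = √(-2649051) = 3*I*√294339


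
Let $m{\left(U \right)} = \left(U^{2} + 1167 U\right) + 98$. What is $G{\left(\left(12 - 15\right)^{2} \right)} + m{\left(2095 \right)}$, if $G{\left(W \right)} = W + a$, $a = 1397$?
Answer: $6835394$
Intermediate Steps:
$m{\left(U \right)} = 98 + U^{2} + 1167 U$
$G{\left(W \right)} = 1397 + W$ ($G{\left(W \right)} = W + 1397 = 1397 + W$)
$G{\left(\left(12 - 15\right)^{2} \right)} + m{\left(2095 \right)} = \left(1397 + \left(12 - 15\right)^{2}\right) + \left(98 + 2095^{2} + 1167 \cdot 2095\right) = \left(1397 + \left(-3\right)^{2}\right) + \left(98 + 4389025 + 2444865\right) = \left(1397 + 9\right) + 6833988 = 1406 + 6833988 = 6835394$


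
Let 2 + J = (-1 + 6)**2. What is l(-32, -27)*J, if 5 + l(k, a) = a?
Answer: -736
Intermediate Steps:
l(k, a) = -5 + a
J = 23 (J = -2 + (-1 + 6)**2 = -2 + 5**2 = -2 + 25 = 23)
l(-32, -27)*J = (-5 - 27)*23 = -32*23 = -736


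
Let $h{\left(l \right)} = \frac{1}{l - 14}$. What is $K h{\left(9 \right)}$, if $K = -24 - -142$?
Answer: $- \frac{118}{5} \approx -23.6$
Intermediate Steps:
$K = 118$ ($K = -24 + 142 = 118$)
$h{\left(l \right)} = \frac{1}{-14 + l}$
$K h{\left(9 \right)} = \frac{118}{-14 + 9} = \frac{118}{-5} = 118 \left(- \frac{1}{5}\right) = - \frac{118}{5}$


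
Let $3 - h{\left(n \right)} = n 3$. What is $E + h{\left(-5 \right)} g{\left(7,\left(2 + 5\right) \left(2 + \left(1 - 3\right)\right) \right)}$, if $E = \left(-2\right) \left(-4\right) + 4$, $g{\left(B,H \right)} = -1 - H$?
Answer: $-6$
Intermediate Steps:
$h{\left(n \right)} = 3 - 3 n$ ($h{\left(n \right)} = 3 - n 3 = 3 - 3 n$)
$E = 12$ ($E = 8 + 4 = 12$)
$E + h{\left(-5 \right)} g{\left(7,\left(2 + 5\right) \left(2 + \left(1 - 3\right)\right) \right)} = 12 + \left(3 - -15\right) \left(-1 - \left(2 + 5\right) \left(2 + \left(1 - 3\right)\right)\right) = 12 + \left(3 + 15\right) \left(-1 - 7 \left(2 - 2\right)\right) = 12 + 18 \left(-1 - 7 \cdot 0\right) = 12 + 18 \left(-1 - 0\right) = 12 + 18 \left(-1 + 0\right) = 12 + 18 \left(-1\right) = 12 - 18 = -6$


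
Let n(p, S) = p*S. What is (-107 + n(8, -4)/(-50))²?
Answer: 7070281/625 ≈ 11312.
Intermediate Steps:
n(p, S) = S*p
(-107 + n(8, -4)/(-50))² = (-107 - 4*8/(-50))² = (-107 - 32*(-1/50))² = (-107 + 16/25)² = (-2659/25)² = 7070281/625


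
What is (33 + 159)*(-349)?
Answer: -67008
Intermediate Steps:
(33 + 159)*(-349) = 192*(-349) = -67008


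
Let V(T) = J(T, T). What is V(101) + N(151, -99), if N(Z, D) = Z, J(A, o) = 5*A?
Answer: 656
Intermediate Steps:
V(T) = 5*T
V(101) + N(151, -99) = 5*101 + 151 = 505 + 151 = 656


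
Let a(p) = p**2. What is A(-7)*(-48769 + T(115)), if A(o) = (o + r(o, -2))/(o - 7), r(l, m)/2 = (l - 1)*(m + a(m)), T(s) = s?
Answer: -948753/7 ≈ -1.3554e+5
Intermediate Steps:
r(l, m) = 2*(-1 + l)*(m + m**2) (r(l, m) = 2*((l - 1)*(m + m**2)) = 2*((-1 + l)*(m + m**2)) = 2*(-1 + l)*(m + m**2))
A(o) = (-4 + 5*o)/(-7 + o) (A(o) = (o + 2*(-2)*(-1 + o - 1*(-2) + o*(-2)))/(o - 7) = (o + 2*(-2)*(-1 + o + 2 - 2*o))/(-7 + o) = (o + 2*(-2)*(1 - o))/(-7 + o) = (o + (-4 + 4*o))/(-7 + o) = (-4 + 5*o)/(-7 + o))
A(-7)*(-48769 + T(115)) = ((-4 + 5*(-7))/(-7 - 7))*(-48769 + 115) = ((-4 - 35)/(-14))*(-48654) = -1/14*(-39)*(-48654) = (39/14)*(-48654) = -948753/7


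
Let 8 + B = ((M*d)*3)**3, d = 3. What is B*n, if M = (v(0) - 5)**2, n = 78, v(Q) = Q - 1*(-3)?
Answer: 3638544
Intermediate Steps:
v(Q) = 3 + Q (v(Q) = Q + 3 = 3 + Q)
M = 4 (M = ((3 + 0) - 5)**2 = (3 - 5)**2 = (-2)**2 = 4)
B = 46648 (B = -8 + ((4*3)*3)**3 = -8 + (12*3)**3 = -8 + 36**3 = -8 + 46656 = 46648)
B*n = 46648*78 = 3638544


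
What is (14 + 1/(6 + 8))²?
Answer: 38809/196 ≈ 198.01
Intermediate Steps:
(14 + 1/(6 + 8))² = (14 + 1/14)² = (197/14)² = 38809/196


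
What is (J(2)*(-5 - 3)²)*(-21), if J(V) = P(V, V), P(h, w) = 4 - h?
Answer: -2688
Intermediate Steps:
J(V) = 4 - V
(J(2)*(-5 - 3)²)*(-21) = ((4 - 1*2)*(-5 - 3)²)*(-21) = ((4 - 2)*(-8)²)*(-21) = (2*64)*(-21) = 128*(-21) = -2688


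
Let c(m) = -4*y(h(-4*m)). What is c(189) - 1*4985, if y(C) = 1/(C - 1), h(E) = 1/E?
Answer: -3770621/757 ≈ -4981.0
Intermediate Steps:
h(E) = 1/E
y(C) = 1/(-1 + C)
c(m) = -4/(-1 - 1/(4*m)) (c(m) = -4/(-1 + 1/(-4*m)) = -4/(-1 - 1/(4*m)))
c(189) - 1*4985 = 16*189/(1 + 4*189) - 1*4985 = 16*189/(1 + 756) - 4985 = 16*189/757 - 4985 = 16*189*(1/757) - 4985 = 3024/757 - 4985 = -3770621/757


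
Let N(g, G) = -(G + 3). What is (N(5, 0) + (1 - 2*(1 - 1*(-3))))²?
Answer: 100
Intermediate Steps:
N(g, G) = -3 - G (N(g, G) = -(3 + G) = -3 - G)
(N(5, 0) + (1 - 2*(1 - 1*(-3))))² = ((-3 - 1*0) + (1 - 2*(1 - 1*(-3))))² = ((-3 + 0) + (1 - 2*(1 + 3)))² = (-3 + (1 - 2*4))² = (-3 + (1 - 8))² = (-3 - 7)² = (-10)² = 100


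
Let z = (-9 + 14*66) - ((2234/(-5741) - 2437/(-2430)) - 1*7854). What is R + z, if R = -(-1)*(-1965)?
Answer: 94911524323/13950630 ≈ 6803.4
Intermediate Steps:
R = -1965 (R = -1*1965 = -1965)
z = 122324512273/13950630 (z = (-9 + 924) - ((2234*(-1/5741) - 2437*(-1/2430)) - 7854) = 915 - ((-2234/5741 + 2437/2430) - 7854) = 915 - (8562197/13950630 - 7854) = 915 - 1*(-109559685823/13950630) = 915 + 109559685823/13950630 = 122324512273/13950630 ≈ 8768.4)
R + z = -1965 + 122324512273/13950630 = 94911524323/13950630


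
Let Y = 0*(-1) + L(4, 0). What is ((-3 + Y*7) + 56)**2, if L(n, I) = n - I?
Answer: 6561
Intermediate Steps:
Y = 4 (Y = 0*(-1) + (4 - 1*0) = 0 + (4 + 0) = 0 + 4 = 4)
((-3 + Y*7) + 56)**2 = ((-3 + 4*7) + 56)**2 = ((-3 + 28) + 56)**2 = (25 + 56)**2 = 81**2 = 6561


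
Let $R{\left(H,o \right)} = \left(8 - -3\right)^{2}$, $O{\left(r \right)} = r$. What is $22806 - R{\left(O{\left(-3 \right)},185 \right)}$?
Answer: $22685$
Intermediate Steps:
$R{\left(H,o \right)} = 121$ ($R{\left(H,o \right)} = \left(8 + 3\right)^{2} = 11^{2} = 121$)
$22806 - R{\left(O{\left(-3 \right)},185 \right)} = 22806 - 121 = 22685$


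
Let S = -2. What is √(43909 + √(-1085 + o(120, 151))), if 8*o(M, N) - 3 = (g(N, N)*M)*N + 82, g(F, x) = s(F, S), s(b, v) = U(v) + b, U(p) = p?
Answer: √(175636 + √5382570)/2 ≈ 210.92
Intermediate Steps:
s(b, v) = b + v (s(b, v) = v + b = b + v)
g(F, x) = -2 + F (g(F, x) = F - 2 = -2 + F)
o(M, N) = 85/8 + M*N*(-2 + N)/8 (o(M, N) = 3/8 + (((-2 + N)*M)*N + 82)/8 = 3/8 + ((M*(-2 + N))*N + 82)/8 = 3/8 + (M*N*(-2 + N) + 82)/8 = 3/8 + (82 + M*N*(-2 + N))/8 = 3/8 + (41/4 + M*N*(-2 + N)/8) = 85/8 + M*N*(-2 + N)/8)
√(43909 + √(-1085 + o(120, 151))) = √(43909 + √(-1085 + (85/8 + (⅛)*120*151*(-2 + 151)))) = √(43909 + √(-1085 + (85/8 + (⅛)*120*151*149))) = √(43909 + √(-1085 + (85/8 + 337485))) = √(43909 + √(-1085 + 2699965/8)) = √(43909 + √(2691285/8)) = √(43909 + √5382570/4)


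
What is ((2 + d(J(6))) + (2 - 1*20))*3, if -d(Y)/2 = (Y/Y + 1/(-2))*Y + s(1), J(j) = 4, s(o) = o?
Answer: -66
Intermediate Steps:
d(Y) = -2 - Y (d(Y) = -2*((Y/Y + 1/(-2))*Y + 1) = -2*((1 + 1*(-1/2))*Y + 1) = -2*((1 - 1/2)*Y + 1) = -2*(Y/2 + 1) = -2*(1 + Y/2) = -2 - Y)
((2 + d(J(6))) + (2 - 1*20))*3 = ((2 + (-2 - 1*4)) + (2 - 1*20))*3 = ((2 + (-2 - 4)) + (2 - 20))*3 = ((2 - 6) - 18)*3 = (-4 - 18)*3 = -22*3 = -66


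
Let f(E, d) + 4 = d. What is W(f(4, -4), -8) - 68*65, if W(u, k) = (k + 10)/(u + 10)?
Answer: -4419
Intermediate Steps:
f(E, d) = -4 + d
W(u, k) = (10 + k)/(10 + u)
W(f(4, -4), -8) - 68*65 = (10 - 8)/(10 + (-4 - 4)) - 68*65 = 2/(10 - 8) - 4420 = 2/2 - 4420 = (1/2)*2 - 4420 = 1 - 4420 = -4419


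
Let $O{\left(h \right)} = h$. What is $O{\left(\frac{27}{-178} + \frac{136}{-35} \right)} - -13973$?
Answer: $\frac{87026637}{6230} \approx 13969.0$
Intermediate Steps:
$O{\left(\frac{27}{-178} + \frac{136}{-35} \right)} - -13973 = \left(\frac{27}{-178} + \frac{136}{-35}\right) - -13973 = \left(27 \left(- \frac{1}{178}\right) + 136 \left(- \frac{1}{35}\right)\right) + 13973 = \left(- \frac{27}{178} - \frac{136}{35}\right) + 13973 = - \frac{25153}{6230} + 13973 = \frac{87026637}{6230}$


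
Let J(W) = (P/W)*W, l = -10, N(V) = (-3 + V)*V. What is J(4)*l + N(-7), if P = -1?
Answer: 80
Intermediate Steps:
N(V) = V*(-3 + V)
J(W) = -1 (J(W) = (-1/W)*W = -1)
J(4)*l + N(-7) = -1*(-10) - 7*(-3 - 7) = 10 - 7*(-10) = 10 + 70 = 80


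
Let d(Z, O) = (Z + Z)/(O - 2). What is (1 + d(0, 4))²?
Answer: 1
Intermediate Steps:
d(Z, O) = 2*Z/(-2 + O) (d(Z, O) = (2*Z)/(-2 + O) = 2*Z/(-2 + O))
(1 + d(0, 4))² = (1 + 2*0/(-2 + 4))² = (1 + 2*0/2)² = (1 + 2*0*(½))² = (1 + 0)² = 1² = 1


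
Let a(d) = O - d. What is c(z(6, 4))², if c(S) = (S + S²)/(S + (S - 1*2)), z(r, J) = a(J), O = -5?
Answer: 324/25 ≈ 12.960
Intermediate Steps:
a(d) = -5 - d
z(r, J) = -5 - J
c(S) = (S + S²)/(-2 + 2*S) (c(S) = (S + S²)/(S + (S - 2)) = (S + S²)/(S + (-2 + S)) = (S + S²)/(-2 + 2*S))
c(z(6, 4))² = ((-5 - 1*4)*(1 + (-5 - 1*4))/(2*(-1 + (-5 - 1*4))))² = ((-5 - 4)*(1 + (-5 - 4))/(2*(-1 + (-5 - 4))))² = ((½)*(-9)*(1 - 9)/(-1 - 9))² = ((½)*(-9)*(-8)/(-10))² = ((½)*(-9)*(-⅒)*(-8))² = (-18/5)² = 324/25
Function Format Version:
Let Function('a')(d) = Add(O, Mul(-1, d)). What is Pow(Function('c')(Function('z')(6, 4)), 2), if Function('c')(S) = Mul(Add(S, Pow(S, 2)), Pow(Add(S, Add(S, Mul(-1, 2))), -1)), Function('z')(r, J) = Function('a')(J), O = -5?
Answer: Rational(324, 25) ≈ 12.960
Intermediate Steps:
Function('a')(d) = Add(-5, Mul(-1, d))
Function('z')(r, J) = Add(-5, Mul(-1, J))
Function('c')(S) = Mul(Pow(Add(-2, Mul(2, S)), -1), Add(S, Pow(S, 2))) (Function('c')(S) = Mul(Add(S, Pow(S, 2)), Pow(Add(S, Add(S, -2)), -1)) = Mul(Add(S, Pow(S, 2)), Pow(Add(S, Add(-2, S)), -1)) = Mul(Add(S, Pow(S, 2)), Pow(Add(-2, Mul(2, S)), -1)) = Mul(Pow(Add(-2, Mul(2, S)), -1), Add(S, Pow(S, 2))))
Pow(Function('c')(Function('z')(6, 4)), 2) = Pow(Mul(Rational(1, 2), Add(-5, Mul(-1, 4)), Pow(Add(-1, Add(-5, Mul(-1, 4))), -1), Add(1, Add(-5, Mul(-1, 4)))), 2) = Pow(Mul(Rational(1, 2), Add(-5, -4), Pow(Add(-1, Add(-5, -4)), -1), Add(1, Add(-5, -4))), 2) = Pow(Mul(Rational(1, 2), -9, Pow(Add(-1, -9), -1), Add(1, -9)), 2) = Pow(Mul(Rational(1, 2), -9, Pow(-10, -1), -8), 2) = Pow(Mul(Rational(1, 2), -9, Rational(-1, 10), -8), 2) = Pow(Rational(-18, 5), 2) = Rational(324, 25)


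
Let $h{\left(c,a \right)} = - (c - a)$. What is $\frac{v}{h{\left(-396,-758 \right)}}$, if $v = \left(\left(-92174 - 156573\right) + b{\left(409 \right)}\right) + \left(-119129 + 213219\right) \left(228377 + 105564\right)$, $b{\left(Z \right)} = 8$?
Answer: $- \frac{31420259951}{362} \approx -8.6796 \cdot 10^{7}$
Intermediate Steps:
$h{\left(c,a \right)} = a - c$
$v = 31420259951$ ($v = \left(\left(-92174 - 156573\right) + 8\right) + \left(-119129 + 213219\right) \left(228377 + 105564\right) = \left(-248747 + 8\right) + 94090 \cdot 333941 = -248739 + 31420508690 = 31420259951$)
$\frac{v}{h{\left(-396,-758 \right)}} = \frac{31420259951}{-758 - -396} = \frac{31420259951}{-758 + 396} = \frac{31420259951}{-362} = 31420259951 \left(- \frac{1}{362}\right) = - \frac{31420259951}{362}$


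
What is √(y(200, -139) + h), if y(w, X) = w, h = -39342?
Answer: I*√39142 ≈ 197.84*I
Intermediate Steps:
√(y(200, -139) + h) = √(200 - 39342) = √(-39142) = I*√39142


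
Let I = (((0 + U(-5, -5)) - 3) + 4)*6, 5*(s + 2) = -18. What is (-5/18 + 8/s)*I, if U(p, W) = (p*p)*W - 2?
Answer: 1290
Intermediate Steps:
s = -28/5 (s = -2 + (⅕)*(-18) = -2 - 18/5 = -28/5 ≈ -5.6000)
U(p, W) = -2 + W*p² (U(p, W) = p²*W - 2 = W*p² - 2 = -2 + W*p²)
I = -756 (I = (((0 + (-2 - 5*(-5)²)) - 3) + 4)*6 = (((0 + (-2 - 5*25)) - 3) + 4)*6 = (((0 + (-2 - 125)) - 3) + 4)*6 = (((0 - 127) - 3) + 4)*6 = ((-127 - 3) + 4)*6 = (-130 + 4)*6 = -126*6 = -756)
(-5/18 + 8/s)*I = (-5/18 + 8/(-28/5))*(-756) = (-5*1/18 + 8*(-5/28))*(-756) = (-5/18 - 10/7)*(-756) = -215/126*(-756) = 1290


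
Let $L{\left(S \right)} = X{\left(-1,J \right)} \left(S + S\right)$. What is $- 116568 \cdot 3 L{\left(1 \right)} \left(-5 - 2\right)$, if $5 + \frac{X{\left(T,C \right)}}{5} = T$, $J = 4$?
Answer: $-146875680$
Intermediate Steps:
$X{\left(T,C \right)} = -25 + 5 T$
$L{\left(S \right)} = - 60 S$ ($L{\left(S \right)} = \left(-25 + 5 \left(-1\right)\right) \left(S + S\right) = \left(-25 - 5\right) 2 S = - 30 \cdot 2 S = - 60 S$)
$- 116568 \cdot 3 L{\left(1 \right)} \left(-5 - 2\right) = - 116568 \cdot 3 \left(\left(-60\right) 1\right) \left(-5 - 2\right) = - 116568 \cdot 3 \left(-60\right) \left(-5 - 2\right) = - 116568 \left(\left(-180\right) \left(-7\right)\right) = \left(-116568\right) 1260 = -146875680$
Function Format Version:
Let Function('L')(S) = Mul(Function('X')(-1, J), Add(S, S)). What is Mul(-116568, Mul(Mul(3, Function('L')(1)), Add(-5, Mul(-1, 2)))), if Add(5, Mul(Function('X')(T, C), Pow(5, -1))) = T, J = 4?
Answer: -146875680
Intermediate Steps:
Function('X')(T, C) = Add(-25, Mul(5, T))
Function('L')(S) = Mul(-60, S) (Function('L')(S) = Mul(Add(-25, Mul(5, -1)), Add(S, S)) = Mul(Add(-25, -5), Mul(2, S)) = Mul(-30, Mul(2, S)) = Mul(-60, S))
Mul(-116568, Mul(Mul(3, Function('L')(1)), Add(-5, Mul(-1, 2)))) = Mul(-116568, Mul(Mul(3, Mul(-60, 1)), Add(-5, Mul(-1, 2)))) = Mul(-116568, Mul(Mul(3, -60), Add(-5, -2))) = Mul(-116568, Mul(-180, -7)) = Mul(-116568, 1260) = -146875680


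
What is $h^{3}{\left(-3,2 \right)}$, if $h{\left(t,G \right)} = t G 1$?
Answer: $-216$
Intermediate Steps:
$h{\left(t,G \right)} = G t$ ($h{\left(t,G \right)} = G t 1 = G t$)
$h^{3}{\left(-3,2 \right)} = \left(2 \left(-3\right)\right)^{3} = \left(-6\right)^{3} = -216$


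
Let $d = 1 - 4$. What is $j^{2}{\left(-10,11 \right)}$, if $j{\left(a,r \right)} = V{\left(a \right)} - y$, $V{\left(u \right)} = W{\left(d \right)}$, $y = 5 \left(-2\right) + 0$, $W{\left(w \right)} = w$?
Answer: $49$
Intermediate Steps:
$d = -3$ ($d = 1 - 4 = -3$)
$y = -10$ ($y = -10 + 0 = -10$)
$V{\left(u \right)} = -3$
$j{\left(a,r \right)} = 7$ ($j{\left(a,r \right)} = -3 - -10 = -3 + 10 = 7$)
$j^{2}{\left(-10,11 \right)} = 7^{2} = 49$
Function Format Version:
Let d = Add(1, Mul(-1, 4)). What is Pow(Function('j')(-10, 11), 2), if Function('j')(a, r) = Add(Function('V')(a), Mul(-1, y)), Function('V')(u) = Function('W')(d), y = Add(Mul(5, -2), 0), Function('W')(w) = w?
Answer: 49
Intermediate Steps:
d = -3 (d = Add(1, -4) = -3)
y = -10 (y = Add(-10, 0) = -10)
Function('V')(u) = -3
Function('j')(a, r) = 7 (Function('j')(a, r) = Add(-3, Mul(-1, -10)) = Add(-3, 10) = 7)
Pow(Function('j')(-10, 11), 2) = Pow(7, 2) = 49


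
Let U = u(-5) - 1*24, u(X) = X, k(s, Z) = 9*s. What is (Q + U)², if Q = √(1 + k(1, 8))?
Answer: (29 - √10)² ≈ 667.59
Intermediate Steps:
Q = √10 (Q = √(1 + 9*1) = √(1 + 9) = √10 ≈ 3.1623)
U = -29 (U = -5 - 1*24 = -5 - 24 = -29)
(Q + U)² = (√10 - 29)² = (-29 + √10)²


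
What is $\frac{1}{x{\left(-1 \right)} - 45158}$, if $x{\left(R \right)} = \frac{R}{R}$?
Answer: $- \frac{1}{45157} \approx -2.2145 \cdot 10^{-5}$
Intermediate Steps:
$x{\left(R \right)} = 1$
$\frac{1}{x{\left(-1 \right)} - 45158} = \frac{1}{1 - 45158} = \frac{1}{-45157} = - \frac{1}{45157}$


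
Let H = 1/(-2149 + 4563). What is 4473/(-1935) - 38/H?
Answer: -19722877/215 ≈ -91734.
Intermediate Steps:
H = 1/2414 ≈ 0.00041425
4473/(-1935) - 38/H = 4473/(-1935) - 38/1/2414 = 4473*(-1/1935) - 38*2414 = -497/215 - 91732 = -19722877/215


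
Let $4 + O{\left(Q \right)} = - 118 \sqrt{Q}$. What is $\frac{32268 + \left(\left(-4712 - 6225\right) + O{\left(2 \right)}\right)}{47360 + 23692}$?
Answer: $\frac{7109}{23684} - \frac{59 \sqrt{2}}{35526} \approx 0.29781$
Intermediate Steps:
$O{\left(Q \right)} = -4 - 118 \sqrt{Q}$
$\frac{32268 + \left(\left(-4712 - 6225\right) + O{\left(2 \right)}\right)}{47360 + 23692} = \frac{32268 - \left(10941 + 118 \sqrt{2}\right)}{47360 + 23692} = \frac{32268 - \left(10941 + 118 \sqrt{2}\right)}{71052} = \left(32268 - \left(10941 + 118 \sqrt{2}\right)\right) \frac{1}{71052} = \left(21327 - 118 \sqrt{2}\right) \frac{1}{71052} = \frac{7109}{23684} - \frac{59 \sqrt{2}}{35526}$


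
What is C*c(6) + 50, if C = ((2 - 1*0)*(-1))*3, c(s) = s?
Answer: 14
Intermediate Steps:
C = -6 (C = ((2 + 0)*(-1))*3 = (2*(-1))*3 = -2*3 = -6)
C*c(6) + 50 = -6*6 + 50 = -36 + 50 = 14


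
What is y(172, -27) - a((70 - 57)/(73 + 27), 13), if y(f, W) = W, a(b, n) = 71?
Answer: -98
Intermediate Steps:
y(172, -27) - a((70 - 57)/(73 + 27), 13) = -27 - 1*71 = -27 - 71 = -98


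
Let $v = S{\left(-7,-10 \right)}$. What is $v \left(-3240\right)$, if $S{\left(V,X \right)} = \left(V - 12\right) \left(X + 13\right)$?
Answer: $184680$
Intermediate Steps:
$S{\left(V,X \right)} = \left(-12 + V\right) \left(13 + X\right)$
$v = -57$ ($v = -156 - -120 + 13 \left(-7\right) - -70 = -156 + 120 - 91 + 70 = -57$)
$v \left(-3240\right) = \left(-57\right) \left(-3240\right) = 184680$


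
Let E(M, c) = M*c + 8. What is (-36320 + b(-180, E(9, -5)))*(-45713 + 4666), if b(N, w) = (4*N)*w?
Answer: 397334960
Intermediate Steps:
E(M, c) = 8 + M*c
b(N, w) = 4*N*w
(-36320 + b(-180, E(9, -5)))*(-45713 + 4666) = (-36320 + 4*(-180)*(8 + 9*(-5)))*(-45713 + 4666) = (-36320 + 4*(-180)*(8 - 45))*(-41047) = (-36320 + 4*(-180)*(-37))*(-41047) = (-36320 + 26640)*(-41047) = -9680*(-41047) = 397334960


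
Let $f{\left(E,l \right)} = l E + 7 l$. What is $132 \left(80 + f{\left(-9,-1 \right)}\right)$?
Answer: $10824$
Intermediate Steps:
$f{\left(E,l \right)} = 7 l + E l$ ($f{\left(E,l \right)} = E l + 7 l = 7 l + E l$)
$132 \left(80 + f{\left(-9,-1 \right)}\right) = 132 \left(80 - \left(7 - 9\right)\right) = 132 \left(80 - -2\right) = 132 \left(80 + 2\right) = 132 \cdot 82 = 10824$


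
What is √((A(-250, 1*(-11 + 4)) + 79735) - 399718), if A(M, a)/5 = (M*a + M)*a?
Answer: 3*I*√41387 ≈ 610.31*I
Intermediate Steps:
A(M, a) = 5*a*(M + M*a) (A(M, a) = 5*((M*a + M)*a) = 5*((M + M*a)*a) = 5*(a*(M + M*a)) = 5*a*(M + M*a))
√((A(-250, 1*(-11 + 4)) + 79735) - 399718) = √((5*(-250)*(1*(-11 + 4))*(1 + 1*(-11 + 4)) + 79735) - 399718) = √((5*(-250)*(1*(-7))*(1 + 1*(-7)) + 79735) - 399718) = √((5*(-250)*(-7)*(1 - 7) + 79735) - 399718) = √((5*(-250)*(-7)*(-6) + 79735) - 399718) = √((-52500 + 79735) - 399718) = √(27235 - 399718) = √(-372483) = 3*I*√41387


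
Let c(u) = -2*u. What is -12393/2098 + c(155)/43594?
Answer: -270455411/45730106 ≈ -5.9142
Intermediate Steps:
-12393/2098 + c(155)/43594 = -12393/2098 - 2*155/43594 = -12393*1/2098 - 310*1/43594 = -12393/2098 - 155/21797 = -270455411/45730106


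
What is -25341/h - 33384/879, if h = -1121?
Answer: -5049575/328453 ≈ -15.374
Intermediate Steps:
-25341/h - 33384/879 = -25341/(-1121) - 33384/879 = -25341*(-1/1121) - 33384*1/879 = 25341/1121 - 11128/293 = -5049575/328453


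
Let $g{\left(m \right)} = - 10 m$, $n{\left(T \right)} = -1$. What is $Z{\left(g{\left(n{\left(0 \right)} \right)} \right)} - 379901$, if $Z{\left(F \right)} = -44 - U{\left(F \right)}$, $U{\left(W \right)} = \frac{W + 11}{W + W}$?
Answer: $- \frac{7598921}{20} \approx -3.7995 \cdot 10^{5}$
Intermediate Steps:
$U{\left(W \right)} = \frac{11 + W}{2 W}$
$Z{\left(F \right)} = -44 - \frac{11 + F}{2 F}$
$Z{\left(g{\left(n{\left(0 \right)} \right)} \right)} - 379901 = \frac{-11 - 89 \left(\left(-10\right) \left(-1\right)\right)}{2 \left(\left(-10\right) \left(-1\right)\right)} - 379901 = \frac{-11 - 890}{2 \cdot 10} - 379901 = \frac{1}{2} \cdot \frac{1}{10} \left(-11 - 890\right) - 379901 = \frac{1}{2} \cdot \frac{1}{10} \left(-901\right) - 379901 = - \frac{901}{20} - 379901 = - \frac{7598921}{20}$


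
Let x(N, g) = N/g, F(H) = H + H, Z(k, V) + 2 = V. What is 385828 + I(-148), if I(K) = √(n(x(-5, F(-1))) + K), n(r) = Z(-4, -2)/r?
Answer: 385828 + 2*I*√935/5 ≈ 3.8583e+5 + 12.231*I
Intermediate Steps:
Z(k, V) = -2 + V
F(H) = 2*H
n(r) = -4/r (n(r) = (-2 - 2)/r = -4/r)
I(K) = √(-8/5 + K) (I(K) = √(-4/((-5/(2*(-1)))) + K) = √(-4/((-5/(-2))) + K) = √(-4/((-5*(-½))) + K) = √(-4/5/2 + K) = √(-4*⅖ + K) = √(-8/5 + K))
385828 + I(-148) = 385828 + √(-40 + 25*(-148))/5 = 385828 + √(-40 - 3700)/5 = 385828 + √(-3740)/5 = 385828 + (2*I*√935)/5 = 385828 + 2*I*√935/5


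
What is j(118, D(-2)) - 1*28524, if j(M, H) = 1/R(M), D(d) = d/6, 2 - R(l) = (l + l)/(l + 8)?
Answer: -228129/8 ≈ -28516.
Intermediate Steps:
R(l) = 2 - 2*l/(8 + l) (R(l) = 2 - (l + l)/(l + 8) = 2 - 2*l/(8 + l))
D(d) = d/6 (D(d) = d*(1/6) = d/6)
j(M, H) = 1/2 + M/16 (j(M, H) = 1/(16/(8 + M)) = 1/2 + M/16)
j(118, D(-2)) - 1*28524 = (1/2 + (1/16)*118) - 1*28524 = (1/2 + 59/8) - 28524 = 63/8 - 28524 = -228129/8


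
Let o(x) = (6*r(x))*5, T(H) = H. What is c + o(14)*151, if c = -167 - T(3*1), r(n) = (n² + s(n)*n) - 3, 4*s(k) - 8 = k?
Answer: 1222930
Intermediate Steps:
s(k) = 2 + k/4
r(n) = -3 + n² + n*(2 + n/4) (r(n) = (n² + (2 + n/4)*n) - 3 = (n² + n*(2 + n/4)) - 3 = -3 + n² + n*(2 + n/4))
o(x) = -90 + 60*x + 75*x²/2 (o(x) = (6*(-3 + 2*x + 5*x²/4))*5 = (-18 + 12*x + 15*x²/2)*5 = -90 + 60*x + 75*x²/2)
c = -170 (c = -167 - 3 = -170)
c + o(14)*151 = -170 + (-90 + 60*14 + (75/2)*14²)*151 = -170 + (-90 + 840 + (75/2)*196)*151 = -170 + (-90 + 840 + 7350)*151 = -170 + 8100*151 = -170 + 1223100 = 1222930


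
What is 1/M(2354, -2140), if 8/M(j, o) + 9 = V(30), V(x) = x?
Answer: 21/8 ≈ 2.6250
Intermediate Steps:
M(j, o) = 8/21 (M(j, o) = 8/(-9 + 30) = 8/21)
1/M(2354, -2140) = 1/(8/21) = 21/8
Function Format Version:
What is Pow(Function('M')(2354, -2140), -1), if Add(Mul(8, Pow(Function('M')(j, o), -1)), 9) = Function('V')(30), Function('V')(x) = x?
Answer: Rational(21, 8) ≈ 2.6250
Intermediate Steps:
Function('M')(j, o) = Rational(8, 21) (Function('M')(j, o) = Mul(8, Pow(Add(-9, 30), -1)) = Mul(8, Pow(21, -1)) = Mul(8, Rational(1, 21)) = Rational(8, 21))
Pow(Function('M')(2354, -2140), -1) = Pow(Rational(8, 21), -1) = Rational(21, 8)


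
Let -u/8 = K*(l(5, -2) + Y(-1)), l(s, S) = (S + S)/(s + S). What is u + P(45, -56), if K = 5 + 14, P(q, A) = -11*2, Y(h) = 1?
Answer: 86/3 ≈ 28.667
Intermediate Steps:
P(q, A) = -22
l(s, S) = 2*S/(S + s) (l(s, S) = (2*S)/(S + s) = 2*S/(S + s))
K = 19
u = 152/3 (u = -152*(2*(-2)/(-2 + 5) + 1) = -152*(2*(-2)/3 + 1) = -152*(2*(-2)*(⅓) + 1) = -152*(-4/3 + 1) = -152*(-1)/3 = -8*(-19/3) = 152/3 ≈ 50.667)
u + P(45, -56) = 152/3 - 22 = 86/3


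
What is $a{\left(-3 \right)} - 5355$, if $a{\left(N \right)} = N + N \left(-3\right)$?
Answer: $-5349$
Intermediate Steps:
$a{\left(N \right)} = - 2 N$ ($a{\left(N \right)} = N - 3 N = - 2 N$)
$a{\left(-3 \right)} - 5355 = \left(-2\right) \left(-3\right) - 5355 = 6 - 5355 = -5349$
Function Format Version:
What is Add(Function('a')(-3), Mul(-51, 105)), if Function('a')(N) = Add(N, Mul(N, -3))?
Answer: -5349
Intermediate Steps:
Function('a')(N) = Mul(-2, N) (Function('a')(N) = Add(N, Mul(-3, N)) = Mul(-2, N))
Add(Function('a')(-3), Mul(-51, 105)) = Add(Mul(-2, -3), Mul(-51, 105)) = Add(6, -5355) = -5349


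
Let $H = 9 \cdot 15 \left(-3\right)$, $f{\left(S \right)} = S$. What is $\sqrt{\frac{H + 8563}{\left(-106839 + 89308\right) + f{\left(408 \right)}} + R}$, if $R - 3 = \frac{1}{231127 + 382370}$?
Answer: $\frac{\sqrt{278483418152663424690}}{10504909131} \approx 1.5886$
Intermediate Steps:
$R = \frac{1840492}{613497}$ ($R = 3 + \frac{1}{231127 + 382370} = 3 + \frac{1}{613497} = \frac{1840492}{613497} \approx 3.0$)
$H = -405$ ($H = 135 \left(-3\right) = -405$)
$\sqrt{\frac{H + 8563}{\left(-106839 + 89308\right) + f{\left(408 \right)}} + R} = \sqrt{\frac{-405 + 8563}{\left(-106839 + 89308\right) + 408} + \frac{1840492}{613497}} = \sqrt{\frac{8158}{-17531 + 408} + \frac{1840492}{613497}} = \sqrt{\frac{8158}{-17123} + \frac{1840492}{613497}} = \sqrt{8158 \left(- \frac{1}{17123}\right) + \frac{1840492}{613497}} = \sqrt{- \frac{8158}{17123} + \frac{1840492}{613497}} = \sqrt{\frac{26509835990}{10504909131}} = \frac{\sqrt{278483418152663424690}}{10504909131}$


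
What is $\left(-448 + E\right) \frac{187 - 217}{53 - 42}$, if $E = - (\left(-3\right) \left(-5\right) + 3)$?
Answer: $\frac{13980}{11} \approx 1270.9$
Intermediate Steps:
$E = -18$ ($E = - (15 + 3) = \left(-1\right) 18 = -18$)
$\left(-448 + E\right) \frac{187 - 217}{53 - 42} = \left(-448 - 18\right) \frac{187 - 217}{53 - 42} = - 466 \left(- \frac{30}{11}\right) = - 466 \left(\left(-30\right) \frac{1}{11}\right) = \left(-466\right) \left(- \frac{30}{11}\right) = \frac{13980}{11}$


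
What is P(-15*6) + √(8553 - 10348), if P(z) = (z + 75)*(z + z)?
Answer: 2700 + I*√1795 ≈ 2700.0 + 42.367*I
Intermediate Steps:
P(z) = 2*z*(75 + z) (P(z) = (75 + z)*(2*z) = 2*z*(75 + z))
P(-15*6) + √(8553 - 10348) = 2*(-15*6)*(75 - 15*6) + √(8553 - 10348) = 2*(-90)*(75 - 90) + √(-1795) = 2*(-90)*(-15) + I*√1795 = 2700 + I*√1795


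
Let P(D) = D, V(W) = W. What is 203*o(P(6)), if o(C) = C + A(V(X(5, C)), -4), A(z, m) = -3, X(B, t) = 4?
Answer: 609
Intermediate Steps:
o(C) = -3 + C (o(C) = C - 3 = -3 + C)
203*o(P(6)) = 203*(-3 + 6) = 203*3 = 609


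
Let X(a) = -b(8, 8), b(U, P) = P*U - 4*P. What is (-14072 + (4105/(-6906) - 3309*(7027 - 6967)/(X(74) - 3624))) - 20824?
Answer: -54981863981/1578021 ≈ -34842.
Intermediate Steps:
b(U, P) = -4*P + P*U
X(a) = -32 (X(a) = -8*(-4 + 8) = -8*4 = -1*32 = -32)
(-14072 + (4105/(-6906) - 3309*(7027 - 6967)/(X(74) - 3624))) - 20824 = (-14072 + (4105/(-6906) - 3309*(7027 - 6967)/(-32 - 3624))) - 20824 = (-14072 + (4105*(-1/6906) - 3309/((-3656/60)))) - 20824 = (-14072 + (-4105/6906 - 3309/((-3656*1/60)))) - 20824 = (-14072 + (-4105/6906 - 3309/(-914/15))) - 20824 = (-14072 + (-4105/6906 - 3309*(-15/914))) - 20824 = (-14072 + (-4105/6906 + 49635/914)) - 20824 = (-14072 + 84756835/1578021) - 20824 = -22121154677/1578021 - 20824 = -54981863981/1578021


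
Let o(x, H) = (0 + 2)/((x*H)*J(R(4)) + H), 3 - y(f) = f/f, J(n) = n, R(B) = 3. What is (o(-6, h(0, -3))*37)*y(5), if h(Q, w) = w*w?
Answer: -148/153 ≈ -0.96732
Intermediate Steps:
h(Q, w) = w**2
y(f) = 2 (y(f) = 3 - f/f = 3 - 1*1 = 3 - 1 = 2)
o(x, H) = 2/(H + 3*H*x) (o(x, H) = (0 + 2)/((x*H)*3 + H) = 2/((H*x)*3 + H) = 2/(3*H*x + H) = 2/(H + 3*H*x))
(o(-6, h(0, -3))*37)*y(5) = ((2/(((-3)**2)*(1 + 3*(-6))))*37)*2 = ((2/(9*(1 - 18)))*37)*2 = ((2*(1/9)/(-17))*37)*2 = ((2*(1/9)*(-1/17))*37)*2 = -2/153*37*2 = -74/153*2 = -148/153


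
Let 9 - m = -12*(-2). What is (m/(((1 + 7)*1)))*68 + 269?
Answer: 283/2 ≈ 141.50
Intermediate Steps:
m = -15 (m = 9 - (-12)*(-2) = 9 - 1*24 = 9 - 24 = -15)
(m/(((1 + 7)*1)))*68 + 269 = -15/(1 + 7)*68 + 269 = -15/(8*1)*68 + 269 = -15/8*68 + 269 = -255/2 + 269 = 283/2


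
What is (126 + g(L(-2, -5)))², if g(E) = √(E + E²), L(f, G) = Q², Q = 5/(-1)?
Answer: 16526 + 1260*√26 ≈ 22951.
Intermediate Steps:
Q = -5 (Q = 5*(-1) = -5)
L(f, G) = 25 (L(f, G) = (-5)² = 25)
(126 + g(L(-2, -5)))² = (126 + √(25*(1 + 25)))² = (126 + √(25*26))² = (126 + √650)² = (126 + 5*√26)²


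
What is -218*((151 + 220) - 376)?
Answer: 1090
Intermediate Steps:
-218*((151 + 220) - 376) = -218*(371 - 376) = -218*(-5) = 1090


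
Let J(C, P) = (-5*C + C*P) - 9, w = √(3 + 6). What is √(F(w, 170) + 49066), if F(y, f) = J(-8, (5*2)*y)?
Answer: √48857 ≈ 221.04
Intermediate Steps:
w = 3 (w = √9 = 3)
J(C, P) = -9 - 5*C + C*P
F(y, f) = 31 - 80*y (F(y, f) = -9 - 5*(-8) - 8*5*2*y = -9 + 40 - 80*y = 31 - 80*y)
√(F(w, 170) + 49066) = √((31 - 80*3) + 49066) = √((31 - 240) + 49066) = √(-209 + 49066) = √48857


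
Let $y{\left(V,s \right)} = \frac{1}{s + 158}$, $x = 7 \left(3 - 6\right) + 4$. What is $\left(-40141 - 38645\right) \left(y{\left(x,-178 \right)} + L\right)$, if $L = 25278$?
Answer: $- \frac{19915485687}{10} \approx -1.9915 \cdot 10^{9}$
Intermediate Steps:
$x = -17$ ($x = 7 \left(3 - 6\right) + 4 = 7 \left(-3\right) + 4 = -21 + 4 = -17$)
$y{\left(V,s \right)} = \frac{1}{158 + s}$
$\left(-40141 - 38645\right) \left(y{\left(x,-178 \right)} + L\right) = \left(-40141 - 38645\right) \left(\frac{1}{158 - 178} + 25278\right) = - 78786 \left(\frac{1}{-20} + 25278\right) = - 78786 \left(- \frac{1}{20} + 25278\right) = \left(-78786\right) \frac{505559}{20} = - \frac{19915485687}{10}$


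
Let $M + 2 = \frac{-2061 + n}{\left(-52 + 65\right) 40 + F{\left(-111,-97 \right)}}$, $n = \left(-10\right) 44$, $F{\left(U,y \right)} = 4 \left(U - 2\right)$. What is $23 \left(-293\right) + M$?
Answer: $- \frac{460889}{68} \approx -6777.8$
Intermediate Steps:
$F{\left(U,y \right)} = -8 + 4 U$ ($F{\left(U,y \right)} = 4 \left(-2 + U\right) = -8 + 4 U$)
$n = -440$
$M = - \frac{2637}{68}$ ($M = -2 + \frac{-2061 - 440}{\left(-52 + 65\right) 40 + \left(-8 + 4 \left(-111\right)\right)} = -2 - \frac{2501}{13 \cdot 40 - 452} = -2 - \frac{2501}{520 - 452} = -2 - \frac{2501}{68} = - \frac{2637}{68} \approx -38.779$)
$23 \left(-293\right) + M = 23 \left(-293\right) - \frac{2637}{68} = -6739 - \frac{2637}{68} = - \frac{460889}{68}$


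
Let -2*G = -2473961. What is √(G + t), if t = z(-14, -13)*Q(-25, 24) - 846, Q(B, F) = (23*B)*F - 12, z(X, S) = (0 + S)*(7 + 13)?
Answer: √19309018/2 ≈ 2197.1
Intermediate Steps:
G = 2473961/2 (G = -½*(-2473961) = 2473961/2 ≈ 1.2370e+6)
z(X, S) = 20*S (z(X, S) = S*20 = 20*S)
Q(B, F) = -12 + 23*B*F (Q(B, F) = 23*B*F - 12 = -12 + 23*B*F)
t = 3590274 (t = (20*(-13))*(-12 + 23*(-25)*24) - 846 = -260*(-12 - 13800) - 846 = -260*(-13812) - 846 = 3591120 - 846 = 3590274)
√(G + t) = √(2473961/2 + 3590274) = √(9654509/2) = √19309018/2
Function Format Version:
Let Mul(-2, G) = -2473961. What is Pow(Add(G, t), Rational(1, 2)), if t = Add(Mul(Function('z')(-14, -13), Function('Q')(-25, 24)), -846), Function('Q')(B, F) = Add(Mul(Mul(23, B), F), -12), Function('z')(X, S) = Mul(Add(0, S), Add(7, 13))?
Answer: Mul(Rational(1, 2), Pow(19309018, Rational(1, 2))) ≈ 2197.1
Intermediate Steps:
G = Rational(2473961, 2) (G = Mul(Rational(-1, 2), -2473961) = Rational(2473961, 2) ≈ 1.2370e+6)
Function('z')(X, S) = Mul(20, S) (Function('z')(X, S) = Mul(S, 20) = Mul(20, S))
Function('Q')(B, F) = Add(-12, Mul(23, B, F)) (Function('Q')(B, F) = Add(Mul(23, B, F), -12) = Add(-12, Mul(23, B, F)))
t = 3590274 (t = Add(Mul(Mul(20, -13), Add(-12, Mul(23, -25, 24))), -846) = Add(Mul(-260, Add(-12, -13800)), -846) = Add(Mul(-260, -13812), -846) = Add(3591120, -846) = 3590274)
Pow(Add(G, t), Rational(1, 2)) = Pow(Add(Rational(2473961, 2), 3590274), Rational(1, 2)) = Pow(Rational(9654509, 2), Rational(1, 2)) = Mul(Rational(1, 2), Pow(19309018, Rational(1, 2)))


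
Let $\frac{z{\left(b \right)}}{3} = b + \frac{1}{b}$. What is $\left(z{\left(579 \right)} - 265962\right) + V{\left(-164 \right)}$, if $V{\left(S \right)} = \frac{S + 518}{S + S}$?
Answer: $- \frac{8363283697}{31652} \approx -2.6423 \cdot 10^{5}$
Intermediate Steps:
$V{\left(S \right)} = \frac{518 + S}{2 S}$
$z{\left(b \right)} = 3 b + \frac{3}{b}$ ($z{\left(b \right)} = 3 \left(b + \frac{1}{b}\right) = 3 b + \frac{3}{b}$)
$\left(z{\left(579 \right)} - 265962\right) + V{\left(-164 \right)} = \left(\left(3 \cdot 579 + \frac{3}{579}\right) - 265962\right) + \frac{518 - 164}{2 \left(-164\right)} = \left(\left(1737 + 3 \cdot \frac{1}{579}\right) - 265962\right) + \frac{1}{2} \left(- \frac{1}{164}\right) 354 = \left(\left(1737 + \frac{1}{193}\right) - 265962\right) - \frac{177}{164} = \left(\frac{335242}{193} - 265962\right) - \frac{177}{164} = - \frac{50995424}{193} - \frac{177}{164} = - \frac{8363283697}{31652}$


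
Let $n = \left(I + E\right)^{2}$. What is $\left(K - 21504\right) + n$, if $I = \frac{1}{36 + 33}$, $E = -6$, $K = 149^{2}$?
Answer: $\frac{3488986}{4761} \approx 732.83$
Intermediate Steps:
$K = 22201$
$I = \frac{1}{69} \approx 0.014493$
$n = \frac{170569}{4761}$ ($n = \left(\frac{1}{69} - 6\right)^{2} = \left(- \frac{413}{69}\right)^{2} = \frac{170569}{4761} \approx 35.826$)
$\left(K - 21504\right) + n = \left(22201 - 21504\right) + \frac{170569}{4761} = 697 + \frac{170569}{4761} = \frac{3488986}{4761}$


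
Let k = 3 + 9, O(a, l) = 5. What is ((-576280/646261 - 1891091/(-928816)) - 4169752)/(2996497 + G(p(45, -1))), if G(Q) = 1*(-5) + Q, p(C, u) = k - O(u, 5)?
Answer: -119186879135024461/85651008058144144 ≈ -1.3915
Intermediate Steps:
k = 12
p(C, u) = 7 (p(C, u) = 12 - 1*5 = 12 - 5 = 7)
G(Q) = -5 + Q
((-576280/646261 - 1891091/(-928816)) - 4169752)/(2996497 + G(p(45, -1))) = ((-576280/646261 - 1891091/(-928816)) - 4169752)/(2996497 + (-5 + 7)) = ((-576280*1/646261 - 1891091*(-1/928816)) - 4169752)/(2996497 + 2) = ((-576280/646261 + 1891091/928816) - 4169752)/2996499 = (98125753753/85751079568 - 4169752)*(1/2996499) = -357560637405073383/85751079568*1/2996499 = -119186879135024461/85651008058144144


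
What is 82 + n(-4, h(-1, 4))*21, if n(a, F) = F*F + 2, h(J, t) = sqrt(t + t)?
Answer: 292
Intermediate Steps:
h(J, t) = sqrt(2)*sqrt(t) (h(J, t) = sqrt(2*t) = sqrt(2)*sqrt(t))
n(a, F) = 2 + F**2 (n(a, F) = F**2 + 2 = 2 + F**2)
82 + n(-4, h(-1, 4))*21 = 82 + (2 + (sqrt(2)*sqrt(4))**2)*21 = 82 + (2 + (sqrt(2)*2)**2)*21 = 82 + (2 + (2*sqrt(2))**2)*21 = 82 + (2 + 8)*21 = 82 + 10*21 = 82 + 210 = 292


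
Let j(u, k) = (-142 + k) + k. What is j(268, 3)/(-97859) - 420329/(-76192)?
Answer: 41143337723/7456072928 ≈ 5.5181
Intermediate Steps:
j(u, k) = -142 + 2*k
j(268, 3)/(-97859) - 420329/(-76192) = (-142 + 2*3)/(-97859) - 420329/(-76192) = (-142 + 6)*(-1/97859) - 420329*(-1/76192) = -136*(-1/97859) + 420329/76192 = 136/97859 + 420329/76192 = 41143337723/7456072928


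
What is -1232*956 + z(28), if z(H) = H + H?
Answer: -1177736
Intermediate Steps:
z(H) = 2*H
-1232*956 + z(28) = -1232*956 + 2*28 = -1177792 + 56 = -1177736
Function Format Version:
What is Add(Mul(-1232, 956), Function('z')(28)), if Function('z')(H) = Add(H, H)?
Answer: -1177736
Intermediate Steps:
Function('z')(H) = Mul(2, H)
Add(Mul(-1232, 956), Function('z')(28)) = Add(Mul(-1232, 956), Mul(2, 28)) = Add(-1177792, 56) = -1177736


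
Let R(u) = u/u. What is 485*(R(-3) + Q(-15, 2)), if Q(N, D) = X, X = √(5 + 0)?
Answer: 485 + 485*√5 ≈ 1569.5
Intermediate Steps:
R(u) = 1
X = √5 ≈ 2.2361
Q(N, D) = √5
485*(R(-3) + Q(-15, 2)) = 485*(1 + √5) = 485 + 485*√5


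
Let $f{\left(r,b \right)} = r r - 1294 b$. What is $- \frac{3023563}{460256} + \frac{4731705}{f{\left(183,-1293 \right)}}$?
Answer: $- \frac{994103576591}{261829052512} \approx -3.7968$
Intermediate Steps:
$f{\left(r,b \right)} = r^{2} - 1294 b$
$- \frac{3023563}{460256} + \frac{4731705}{f{\left(183,-1293 \right)}} = - \frac{3023563}{460256} + \frac{4731705}{183^{2} - -1673142} = \left(-3023563\right) \frac{1}{460256} + \frac{4731705}{33489 + 1673142} = - \frac{3023563}{460256} + \frac{4731705}{1706631} = - \frac{3023563}{460256} + 4731705 \cdot \frac{1}{1706631} = - \frac{3023563}{460256} + \frac{1577235}{568877} = - \frac{994103576591}{261829052512}$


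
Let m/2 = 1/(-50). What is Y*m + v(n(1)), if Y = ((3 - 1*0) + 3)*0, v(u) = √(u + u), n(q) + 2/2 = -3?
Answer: 2*I*√2 ≈ 2.8284*I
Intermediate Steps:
n(q) = -4 (n(q) = -1 - 3 = -4)
v(u) = √2*√u (v(u) = √(2*u) = √2*√u)
Y = 0 (Y = ((3 + 0) + 3)*0 = (3 + 3)*0 = 6*0 = 0)
m = -1/25 (m = 2/(-50) = 2*(-1/50) = -1/25 ≈ -0.040000)
Y*m + v(n(1)) = 0*(-1/25) + √2*√(-4) = 0 + √2*(2*I) = 0 + 2*I*√2 = 2*I*√2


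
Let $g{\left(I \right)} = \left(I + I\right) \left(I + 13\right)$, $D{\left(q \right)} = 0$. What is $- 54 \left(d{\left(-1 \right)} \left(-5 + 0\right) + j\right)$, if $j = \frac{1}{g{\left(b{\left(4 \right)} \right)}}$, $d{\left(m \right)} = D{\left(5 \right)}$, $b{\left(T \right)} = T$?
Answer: $- \frac{27}{68} \approx -0.39706$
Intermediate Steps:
$d{\left(m \right)} = 0$
$g{\left(I \right)} = 2 I \left(13 + I\right)$
$j = \frac{1}{136}$ ($j = \frac{1}{2 \cdot 4 \left(13 + 4\right)} = \frac{1}{2 \cdot 4 \cdot 17} = \frac{1}{136} \approx 0.0073529$)
$- 54 \left(d{\left(-1 \right)} \left(-5 + 0\right) + j\right) = - 54 \left(0 \left(-5 + 0\right) + \frac{1}{136}\right) = - 54 \left(0 \left(-5\right) + \frac{1}{136}\right) = - 54 \left(0 + \frac{1}{136}\right) = \left(-54\right) \frac{1}{136} = - \frac{27}{68}$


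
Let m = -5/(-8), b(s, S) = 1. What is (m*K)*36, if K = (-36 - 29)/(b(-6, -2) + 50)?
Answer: -975/34 ≈ -28.676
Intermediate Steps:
m = 5/8 (m = -5*(-1)/8 = -5*(-⅛) = 5/8 ≈ 0.62500)
K = -65/51 (K = (-36 - 29)/(1 + 50) = -65/51 ≈ -1.2745)
(m*K)*36 = ((5/8)*(-65/51))*36 = -325/408*36 = -975/34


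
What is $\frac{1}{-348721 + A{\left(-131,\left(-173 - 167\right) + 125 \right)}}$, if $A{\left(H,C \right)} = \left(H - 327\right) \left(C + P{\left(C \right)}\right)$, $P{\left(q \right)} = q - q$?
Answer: $- \frac{1}{250251} \approx -3.996 \cdot 10^{-6}$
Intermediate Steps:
$P{\left(q \right)} = 0$
$A{\left(H,C \right)} = C \left(-327 + H\right)$ ($A{\left(H,C \right)} = \left(H - 327\right) \left(C + 0\right) = \left(-327 + H\right) C = C \left(-327 + H\right)$)
$\frac{1}{-348721 + A{\left(-131,\left(-173 - 167\right) + 125 \right)}} = \frac{1}{-348721 + \left(\left(-173 - 167\right) + 125\right) \left(-327 - 131\right)} = \frac{1}{-348721 + \left(-340 + 125\right) \left(-458\right)} = \frac{1}{-348721 - -98470} = \frac{1}{-348721 + 98470} = \frac{1}{-250251} = - \frac{1}{250251}$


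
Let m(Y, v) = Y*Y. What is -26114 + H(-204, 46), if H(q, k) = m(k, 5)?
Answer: -23998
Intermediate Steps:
m(Y, v) = Y²
H(q, k) = k²
-26114 + H(-204, 46) = -26114 + 46² = -26114 + 2116 = -23998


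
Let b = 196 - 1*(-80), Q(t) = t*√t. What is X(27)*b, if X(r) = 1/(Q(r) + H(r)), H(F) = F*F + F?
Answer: 2576/6813 - 92*√3/2271 ≈ 0.30793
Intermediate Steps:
Q(t) = t^(3/2)
H(F) = F + F² (H(F) = F² + F = F + F²)
X(r) = 1/(r^(3/2) + r*(1 + r))
b = 276 (b = 196 + 80 = 276)
X(27)*b = 276/(27^(3/2) + 27*(1 + 27)) = 276/(81*√3 + 27*28) = 276/(81*√3 + 756) = 276/(756 + 81*√3)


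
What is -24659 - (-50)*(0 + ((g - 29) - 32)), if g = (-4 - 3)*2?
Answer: -28409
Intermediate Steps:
g = -14 (g = -7*2 = -14)
-24659 - (-50)*(0 + ((g - 29) - 32)) = -24659 - (-50)*(0 + ((-14 - 29) - 32)) = -24659 - (-50)*(0 + (-43 - 32)) = -24659 - (-50)*(0 - 75) = -24659 - (-50)*(-75) = -24659 - 1*3750 = -24659 - 3750 = -28409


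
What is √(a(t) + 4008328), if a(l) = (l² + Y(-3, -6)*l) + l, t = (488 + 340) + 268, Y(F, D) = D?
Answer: 4*√325254 ≈ 2281.2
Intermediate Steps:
t = 1096 (t = 828 + 268 = 1096)
a(l) = l² - 5*l (a(l) = (l² - 6*l) + l = l² - 5*l)
√(a(t) + 4008328) = √(1096*(-5 + 1096) + 4008328) = √(1096*1091 + 4008328) = √(1195736 + 4008328) = √5204064 = 4*√325254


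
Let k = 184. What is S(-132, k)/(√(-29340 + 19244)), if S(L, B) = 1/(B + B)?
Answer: -I*√631/928832 ≈ -2.7044e-5*I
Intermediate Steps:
S(L, B) = 1/(2*B)
S(-132, k)/(√(-29340 + 19244)) = ((½)/184)/(√(-29340 + 19244)) = ((½)*(1/184))/(√(-10096)) = 1/(368*((4*I*√631))) = (-I*√631/2524)/368 = -I*√631/928832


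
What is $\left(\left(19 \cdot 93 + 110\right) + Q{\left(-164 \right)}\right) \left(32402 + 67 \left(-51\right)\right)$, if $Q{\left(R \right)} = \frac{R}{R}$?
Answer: $54433830$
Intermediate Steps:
$Q{\left(R \right)} = 1$
$\left(\left(19 \cdot 93 + 110\right) + Q{\left(-164 \right)}\right) \left(32402 + 67 \left(-51\right)\right) = \left(\left(19 \cdot 93 + 110\right) + 1\right) \left(32402 + 67 \left(-51\right)\right) = \left(\left(1767 + 110\right) + 1\right) \left(32402 - 3417\right) = \left(1877 + 1\right) 28985 = 1878 \cdot 28985 = 54433830$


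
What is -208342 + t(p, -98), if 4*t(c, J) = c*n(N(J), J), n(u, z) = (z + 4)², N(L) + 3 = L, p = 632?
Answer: 1187746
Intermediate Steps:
N(L) = -3 + L
n(u, z) = (4 + z)²
t(c, J) = c*(4 + J)²/4 (t(c, J) = (c*(4 + J)²)/4 = c*(4 + J)²/4)
-208342 + t(p, -98) = -208342 + (¼)*632*(4 - 98)² = -208342 + (¼)*632*(-94)² = -208342 + (¼)*632*8836 = -208342 + 1396088 = 1187746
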